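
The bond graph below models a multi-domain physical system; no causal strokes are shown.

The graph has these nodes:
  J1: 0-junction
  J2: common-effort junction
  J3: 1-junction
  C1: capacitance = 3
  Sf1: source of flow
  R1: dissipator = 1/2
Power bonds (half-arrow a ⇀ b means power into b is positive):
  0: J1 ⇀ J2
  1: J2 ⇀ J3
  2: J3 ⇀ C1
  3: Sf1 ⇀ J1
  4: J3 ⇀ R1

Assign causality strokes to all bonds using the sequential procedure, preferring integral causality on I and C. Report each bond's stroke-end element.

#3 →Sf1  (Sf1 (Sf) sets flow on bond)
#0 →J1  (J1 needs exactly one e-in)
#1 →J2  (only one effort-in slot at J2)
#2 →J3  (J3: bond 1 brought flow, rest push out)
#4 →J3  (J3: bond 1 brought flow, rest push out)

#0 stroke→J1
#1 stroke→J2
#2 stroke→J3
#3 stroke→Sf1
#4 stroke→J3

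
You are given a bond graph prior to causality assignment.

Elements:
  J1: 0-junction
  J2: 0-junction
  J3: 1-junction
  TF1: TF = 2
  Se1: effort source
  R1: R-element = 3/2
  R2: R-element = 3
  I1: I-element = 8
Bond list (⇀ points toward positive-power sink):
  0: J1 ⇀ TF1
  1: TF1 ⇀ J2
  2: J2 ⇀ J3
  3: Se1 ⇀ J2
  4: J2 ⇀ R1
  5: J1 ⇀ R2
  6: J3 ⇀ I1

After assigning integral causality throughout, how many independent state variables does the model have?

#3 →J2  (Se1 (Se) sets effort on bond)
#1 →TF1  (J2: bond 3 brought effort, rest push out)
#2 →J3  (J2: bond 3 brought effort, rest push out)
#4 →R1  (J2: bond 3 brought effort, rest push out)
#6 →I1  (J3: last free bond brings flow in)
#0 →J1  (TF1 one-in-one-out from 1)
#5 →R2  (J1 effort already set via bond 0)

1  (I1 all integral)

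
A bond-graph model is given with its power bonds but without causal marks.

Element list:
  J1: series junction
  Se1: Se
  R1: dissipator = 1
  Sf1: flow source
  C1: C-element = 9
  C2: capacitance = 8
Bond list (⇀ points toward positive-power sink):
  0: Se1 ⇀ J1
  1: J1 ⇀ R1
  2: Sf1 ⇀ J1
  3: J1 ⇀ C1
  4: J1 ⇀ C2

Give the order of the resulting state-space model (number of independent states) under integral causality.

#0 →J1  (Se1 fixes effort; stroke away)
#2 →Sf1  (source Sf1 imposes f)
#1 →J1  (1-jn J1 has f-setter on 2)
#3 →J1  (1-jn J1 has f-setter on 2)
#4 →J1  (common-f at J1 fixed by 2)

2  (C1, C2 all integral)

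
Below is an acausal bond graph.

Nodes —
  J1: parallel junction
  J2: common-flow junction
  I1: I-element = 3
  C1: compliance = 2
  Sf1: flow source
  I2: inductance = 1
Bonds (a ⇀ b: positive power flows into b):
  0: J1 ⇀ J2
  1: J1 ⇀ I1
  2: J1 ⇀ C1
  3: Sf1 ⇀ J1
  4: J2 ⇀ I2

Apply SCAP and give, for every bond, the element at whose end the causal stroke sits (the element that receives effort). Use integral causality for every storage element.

b0 →J2
b1 →I1
b2 →J1
b3 →Sf1
b4 →I2

bond 3 →Sf1  (Sf1: flow source, stroke at near end)
bond 1 →I1  (I1: I, integral causality)
bond 2 →J1  (prefer integral on C1)
bond 0 →J2  (common-e at J1 fixed by 2)
bond 4 →I2  (J2 needs exactly one f-in)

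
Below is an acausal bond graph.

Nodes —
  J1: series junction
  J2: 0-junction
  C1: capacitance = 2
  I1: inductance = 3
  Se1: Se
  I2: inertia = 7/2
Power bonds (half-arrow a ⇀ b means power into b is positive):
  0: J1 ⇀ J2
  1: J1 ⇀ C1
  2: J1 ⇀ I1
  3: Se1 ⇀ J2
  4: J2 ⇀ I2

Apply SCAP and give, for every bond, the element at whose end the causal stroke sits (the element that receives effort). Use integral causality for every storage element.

b3 stroke at J2  (Se1 (Se) sets effort on bond)
b0 stroke at J1  (0-jn J2 has e-setter on 3)
b4 stroke at I2  (common-e at J2 fixed by 3)
b1 stroke at J1  (prefer integral on C1)
b2 stroke at I1  (only one flow-in slot at J1)

#0 |J1
#1 |J1
#2 |I1
#3 |J2
#4 |I2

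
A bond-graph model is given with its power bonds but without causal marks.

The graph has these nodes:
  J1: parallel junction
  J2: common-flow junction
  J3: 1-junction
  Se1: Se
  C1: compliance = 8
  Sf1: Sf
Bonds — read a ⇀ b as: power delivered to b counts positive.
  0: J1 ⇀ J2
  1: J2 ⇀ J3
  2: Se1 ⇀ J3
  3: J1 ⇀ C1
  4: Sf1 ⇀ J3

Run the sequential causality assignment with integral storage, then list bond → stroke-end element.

b0 stroke→J2
b1 stroke→J3
b2 stroke→J3
b3 stroke→J1
b4 stroke→Sf1

#2 |J3  (source Se1 imposes e)
#4 |Sf1  (Sf1 (Sf) sets flow on bond)
#1 |J3  (common-f at J3 fixed by 4)
#0 |J2  (J2: bond 1 brought flow, rest push out)
#3 |J1  (only one effort-in slot at J1)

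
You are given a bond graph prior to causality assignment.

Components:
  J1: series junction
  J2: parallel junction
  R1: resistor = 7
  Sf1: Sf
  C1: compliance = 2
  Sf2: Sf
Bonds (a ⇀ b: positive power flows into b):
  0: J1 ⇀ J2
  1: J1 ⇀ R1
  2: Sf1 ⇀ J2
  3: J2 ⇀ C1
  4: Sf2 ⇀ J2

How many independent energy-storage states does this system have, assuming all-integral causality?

b2 |Sf1  (Sf1 (Sf) sets flow on bond)
b4 |Sf2  (source Sf2 imposes f)
b3 |J2  (C1 outputs effort q/C1)
b0 |J1  (common-e at J2 fixed by 3)
b1 |R1  (closing 1-jn rule on J1)

1  (C1 all integral)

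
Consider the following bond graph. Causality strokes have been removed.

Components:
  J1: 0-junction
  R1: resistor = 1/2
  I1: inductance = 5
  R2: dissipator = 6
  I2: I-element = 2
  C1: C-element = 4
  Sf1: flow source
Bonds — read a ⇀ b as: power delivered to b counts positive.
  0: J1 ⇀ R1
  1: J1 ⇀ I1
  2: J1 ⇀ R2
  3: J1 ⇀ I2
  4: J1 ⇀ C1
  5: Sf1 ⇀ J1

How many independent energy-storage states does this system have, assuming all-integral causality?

3  (C1, I1, I2 all integral)

#5 →Sf1  (Sf1: flow source, stroke at near end)
#1 →I1  (I1 outputs flow p/I1)
#3 →I2  (prefer integral on I2)
#4 →J1  (C1 integral (e out))
#0 →R1  (J1: bond 4 brought effort, rest push out)
#2 →R2  (common-e at J1 fixed by 4)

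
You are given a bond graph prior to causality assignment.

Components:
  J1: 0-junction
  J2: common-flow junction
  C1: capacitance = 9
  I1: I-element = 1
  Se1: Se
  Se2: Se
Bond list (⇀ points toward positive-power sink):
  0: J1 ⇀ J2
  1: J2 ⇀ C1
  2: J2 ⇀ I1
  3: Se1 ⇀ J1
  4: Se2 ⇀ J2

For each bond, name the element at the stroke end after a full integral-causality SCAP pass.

#3 →J1  (Se1 (Se) sets effort on bond)
#4 →J2  (Se2 (Se) sets effort on bond)
#0 →J2  (J1: bond 3 brought effort, rest push out)
#1 →J2  (prefer integral on C1)
#2 →I1  (J2 needs exactly one f-in)

β0 →J2
β1 →J2
β2 →I1
β3 →J1
β4 →J2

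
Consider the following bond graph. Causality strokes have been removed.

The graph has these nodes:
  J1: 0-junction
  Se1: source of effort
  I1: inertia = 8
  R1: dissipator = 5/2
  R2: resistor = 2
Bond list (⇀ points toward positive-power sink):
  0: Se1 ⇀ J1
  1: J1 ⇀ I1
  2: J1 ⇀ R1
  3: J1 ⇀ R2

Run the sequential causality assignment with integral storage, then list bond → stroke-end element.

bond 0 stroke→J1  (Se1 fixes effort; stroke away)
bond 1 stroke→I1  (J1 effort already set via bond 0)
bond 2 stroke→R1  (common-e at J1 fixed by 0)
bond 3 stroke→R2  (J1 effort already set via bond 0)

bond 0 →J1
bond 1 →I1
bond 2 →R1
bond 3 →R2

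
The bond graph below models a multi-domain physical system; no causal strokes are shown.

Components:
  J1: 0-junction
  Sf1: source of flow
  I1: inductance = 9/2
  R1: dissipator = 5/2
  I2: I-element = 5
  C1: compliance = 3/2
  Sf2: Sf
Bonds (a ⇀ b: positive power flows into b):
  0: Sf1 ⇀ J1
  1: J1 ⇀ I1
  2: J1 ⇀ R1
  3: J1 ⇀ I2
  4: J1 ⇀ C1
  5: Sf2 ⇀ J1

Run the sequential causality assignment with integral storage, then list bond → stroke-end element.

β0 →Sf1  (Sf1: flow source, stroke at near end)
β5 →Sf2  (Sf2: flow source, stroke at near end)
β1 →I1  (I1: I, integral causality)
β3 →I2  (I2 outputs flow p/I2)
β4 →J1  (C1: C, integral causality)
β2 →R1  (0-jn J1 has e-setter on 4)

b0 →Sf1
b1 →I1
b2 →R1
b3 →I2
b4 →J1
b5 →Sf2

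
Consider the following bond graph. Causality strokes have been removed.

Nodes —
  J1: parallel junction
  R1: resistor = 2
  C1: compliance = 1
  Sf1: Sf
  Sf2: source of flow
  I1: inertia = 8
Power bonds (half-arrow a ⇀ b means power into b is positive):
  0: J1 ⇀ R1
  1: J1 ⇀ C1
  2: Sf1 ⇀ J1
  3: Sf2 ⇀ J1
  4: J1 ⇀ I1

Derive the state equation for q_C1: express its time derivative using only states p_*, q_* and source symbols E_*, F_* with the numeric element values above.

#2 |Sf1  (Sf1 (Sf) sets flow on bond)
#3 |Sf2  (Sf2 (Sf) sets flow on bond)
#1 |J1  (C1: C, integral causality)
#0 |R1  (J1 effort already set via bond 1)
#4 |I1  (0-jn J1 has e-setter on 1)

dq_C1/dt = F_Sf1 + F_Sf2 - p_I1/8 - q_C1/2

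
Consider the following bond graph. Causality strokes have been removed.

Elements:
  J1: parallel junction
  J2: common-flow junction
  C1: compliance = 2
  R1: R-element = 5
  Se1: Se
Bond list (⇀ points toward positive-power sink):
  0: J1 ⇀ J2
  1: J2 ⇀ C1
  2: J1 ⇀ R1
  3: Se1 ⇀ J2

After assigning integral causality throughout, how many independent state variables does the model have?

β3 →J2  (Se1 fixes effort; stroke away)
β1 →J2  (C1: C, integral causality)
β0 →J1  (closing 1-jn rule on J2)
β2 →R1  (0-jn J1 has e-setter on 0)

1  (C1 all integral)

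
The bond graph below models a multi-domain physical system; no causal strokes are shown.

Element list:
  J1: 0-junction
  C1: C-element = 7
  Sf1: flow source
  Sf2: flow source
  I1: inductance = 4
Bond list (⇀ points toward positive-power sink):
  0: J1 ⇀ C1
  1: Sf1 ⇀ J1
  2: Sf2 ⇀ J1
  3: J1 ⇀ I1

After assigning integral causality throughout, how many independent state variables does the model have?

2  (C1, I1 all integral)

bond 1 |Sf1  (Sf1 (Sf) sets flow on bond)
bond 2 |Sf2  (source Sf2 imposes f)
bond 0 |J1  (C1: C, integral causality)
bond 3 |I1  (0-jn J1 has e-setter on 0)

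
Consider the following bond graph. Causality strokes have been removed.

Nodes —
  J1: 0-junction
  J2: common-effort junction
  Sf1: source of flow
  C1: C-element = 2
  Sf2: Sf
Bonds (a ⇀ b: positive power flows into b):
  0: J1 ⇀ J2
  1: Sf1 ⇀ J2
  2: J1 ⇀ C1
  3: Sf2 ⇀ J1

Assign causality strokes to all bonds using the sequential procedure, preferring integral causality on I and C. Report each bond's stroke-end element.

b1 stroke at Sf1  (Sf1: flow source, stroke at near end)
b3 stroke at Sf2  (Sf2: flow source, stroke at near end)
b0 stroke at J2  (only one effort-in slot at J2)
b2 stroke at J1  (J1: last free bond brings effort in)

b0 →J2
b1 →Sf1
b2 →J1
b3 →Sf2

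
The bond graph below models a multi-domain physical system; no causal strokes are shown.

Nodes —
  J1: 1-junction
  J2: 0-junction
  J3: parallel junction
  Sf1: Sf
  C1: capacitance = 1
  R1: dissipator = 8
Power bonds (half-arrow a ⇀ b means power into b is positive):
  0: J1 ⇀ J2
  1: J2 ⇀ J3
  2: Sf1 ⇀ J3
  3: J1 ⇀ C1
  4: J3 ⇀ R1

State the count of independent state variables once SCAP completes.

1  (C1 all integral)

b2 stroke at Sf1  (Sf1 fixes flow; stroke at Sf1)
b3 stroke at J1  (C1 integral (e out))
b0 stroke at J2  (closing 1-jn rule on J1)
b1 stroke at J3  (common-e at J2 fixed by 0)
b4 stroke at R1  (0-jn J3 has e-setter on 1)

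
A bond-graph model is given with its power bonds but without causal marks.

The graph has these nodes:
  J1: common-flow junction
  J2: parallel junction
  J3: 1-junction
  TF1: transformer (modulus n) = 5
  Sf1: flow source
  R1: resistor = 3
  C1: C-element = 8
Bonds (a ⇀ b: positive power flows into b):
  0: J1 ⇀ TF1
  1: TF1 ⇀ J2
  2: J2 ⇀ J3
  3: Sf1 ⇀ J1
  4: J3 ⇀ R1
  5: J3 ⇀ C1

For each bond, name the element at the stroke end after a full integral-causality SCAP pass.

b0 stroke at J1
b1 stroke at TF1
b2 stroke at J2
b3 stroke at Sf1
b4 stroke at J3
b5 stroke at J3

#3 →Sf1  (Sf1 (Sf) sets flow on bond)
#0 →J1  (J1 flow already set via bond 3)
#1 →TF1  (TF1 one-in-one-out from 0)
#2 →J2  (J2: last free bond brings effort in)
#4 →J3  (J3 flow already set via bond 2)
#5 →J3  (J3: bond 2 brought flow, rest push out)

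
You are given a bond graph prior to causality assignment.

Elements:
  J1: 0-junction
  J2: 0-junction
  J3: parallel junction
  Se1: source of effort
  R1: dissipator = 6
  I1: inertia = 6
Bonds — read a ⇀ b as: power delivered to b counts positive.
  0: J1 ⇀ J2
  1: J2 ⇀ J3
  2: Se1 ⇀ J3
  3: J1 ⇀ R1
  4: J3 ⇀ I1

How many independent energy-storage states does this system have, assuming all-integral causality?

1  (I1 all integral)

β2 |J3  (Se1 (Se) sets effort on bond)
β1 |J2  (J3 effort already set via bond 2)
β4 |I1  (0-jn J3 has e-setter on 2)
β0 |J1  (J2: bond 1 brought effort, rest push out)
β3 |R1  (J1: bond 0 brought effort, rest push out)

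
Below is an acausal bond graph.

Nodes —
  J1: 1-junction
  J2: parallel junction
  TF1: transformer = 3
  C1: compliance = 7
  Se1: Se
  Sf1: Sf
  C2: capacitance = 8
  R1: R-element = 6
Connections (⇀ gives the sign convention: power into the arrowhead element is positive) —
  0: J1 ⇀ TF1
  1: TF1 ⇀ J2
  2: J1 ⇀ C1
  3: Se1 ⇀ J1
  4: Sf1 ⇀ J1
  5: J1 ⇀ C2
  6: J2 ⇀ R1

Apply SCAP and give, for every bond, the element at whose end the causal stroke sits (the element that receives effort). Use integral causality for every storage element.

bond 3 →J1  (Se1: effort source, stroke at far end)
bond 4 →Sf1  (Sf1 fixes flow; stroke at Sf1)
bond 0 →J1  (J1: bond 4 brought flow, rest push out)
bond 2 →J1  (common-f at J1 fixed by 4)
bond 5 →J1  (common-f at J1 fixed by 4)
bond 1 →TF1  (TF TF1: opposite of bond 0)
bond 6 →J2  (only one effort-in slot at J2)

bond 0 stroke at J1
bond 1 stroke at TF1
bond 2 stroke at J1
bond 3 stroke at J1
bond 4 stroke at Sf1
bond 5 stroke at J1
bond 6 stroke at J2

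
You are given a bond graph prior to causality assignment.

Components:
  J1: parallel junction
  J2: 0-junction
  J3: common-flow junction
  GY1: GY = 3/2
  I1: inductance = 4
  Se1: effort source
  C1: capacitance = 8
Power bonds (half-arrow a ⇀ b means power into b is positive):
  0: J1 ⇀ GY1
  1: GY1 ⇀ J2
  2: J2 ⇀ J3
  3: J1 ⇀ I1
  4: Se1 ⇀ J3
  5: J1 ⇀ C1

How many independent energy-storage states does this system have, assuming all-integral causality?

2  (C1, I1 all integral)

β4 stroke→J3  (Se1 fixes effort; stroke away)
β2 stroke→J2  (only one flow-in slot at J3)
β1 stroke→GY1  (0-jn J2 has e-setter on 2)
β0 stroke→GY1  (GY1 both-in/both-out from 1)
β3 stroke→I1  (prefer integral on I1)
β5 stroke→J1  (only one effort-in slot at J1)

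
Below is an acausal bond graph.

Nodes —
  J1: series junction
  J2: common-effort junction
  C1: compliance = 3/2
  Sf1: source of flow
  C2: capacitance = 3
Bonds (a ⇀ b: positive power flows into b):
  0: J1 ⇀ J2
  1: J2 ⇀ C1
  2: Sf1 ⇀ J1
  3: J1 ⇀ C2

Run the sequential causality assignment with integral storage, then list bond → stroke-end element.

β0 stroke at J1
β1 stroke at J2
β2 stroke at Sf1
β3 stroke at J1

bond 2 →Sf1  (Sf1 (Sf) sets flow on bond)
bond 0 →J1  (common-f at J1 fixed by 2)
bond 3 →J1  (J1 flow already set via bond 2)
bond 1 →J2  (J2: last free bond brings effort in)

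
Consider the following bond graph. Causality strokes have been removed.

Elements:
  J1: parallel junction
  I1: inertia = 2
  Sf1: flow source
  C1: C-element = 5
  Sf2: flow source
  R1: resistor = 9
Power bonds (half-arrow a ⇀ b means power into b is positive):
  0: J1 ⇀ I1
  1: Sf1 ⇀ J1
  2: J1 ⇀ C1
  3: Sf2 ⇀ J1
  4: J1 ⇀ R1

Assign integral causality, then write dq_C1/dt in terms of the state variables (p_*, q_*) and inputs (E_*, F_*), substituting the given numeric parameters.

dq_C1/dt = F_Sf1 + F_Sf2 - p_I1/2 - q_C1/45

#1 |Sf1  (Sf1: flow source, stroke at near end)
#3 |Sf2  (Sf2 fixes flow; stroke at Sf2)
#0 |I1  (I1: I, integral causality)
#2 |J1  (C1 outputs effort q/C1)
#4 |R1  (common-e at J1 fixed by 2)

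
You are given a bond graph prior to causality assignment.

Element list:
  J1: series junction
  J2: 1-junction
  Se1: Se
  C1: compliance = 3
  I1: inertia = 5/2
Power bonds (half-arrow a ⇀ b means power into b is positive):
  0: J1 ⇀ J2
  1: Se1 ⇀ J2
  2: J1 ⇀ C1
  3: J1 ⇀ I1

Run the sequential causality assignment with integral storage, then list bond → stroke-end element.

b0 stroke at J1
b1 stroke at J2
b2 stroke at J1
b3 stroke at I1

#1 stroke at J2  (Se1 (Se) sets effort on bond)
#0 stroke at J1  (closing 1-jn rule on J2)
#2 stroke at J1  (prefer integral on C1)
#3 stroke at I1  (J1: last free bond brings flow in)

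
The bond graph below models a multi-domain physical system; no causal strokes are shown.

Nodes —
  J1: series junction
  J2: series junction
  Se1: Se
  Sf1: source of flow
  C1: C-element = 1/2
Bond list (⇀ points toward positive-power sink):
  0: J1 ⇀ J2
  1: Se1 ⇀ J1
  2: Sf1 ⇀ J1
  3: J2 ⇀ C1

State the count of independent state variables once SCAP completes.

#1 →J1  (Se1 fixes effort; stroke away)
#2 →Sf1  (Sf1: flow source, stroke at near end)
#0 →J1  (common-f at J1 fixed by 2)
#3 →J2  (J2: bond 0 brought flow, rest push out)

1  (C1 all integral)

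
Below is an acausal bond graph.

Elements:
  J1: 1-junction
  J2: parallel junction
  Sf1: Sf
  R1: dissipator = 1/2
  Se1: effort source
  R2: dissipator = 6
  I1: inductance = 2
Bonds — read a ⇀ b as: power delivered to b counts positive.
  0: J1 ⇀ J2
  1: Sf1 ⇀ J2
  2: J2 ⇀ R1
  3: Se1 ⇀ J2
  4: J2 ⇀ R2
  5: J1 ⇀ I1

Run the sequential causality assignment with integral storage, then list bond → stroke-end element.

#1 |Sf1  (Sf1: flow source, stroke at near end)
#3 |J2  (Se1 fixes effort; stroke away)
#0 |J1  (common-e at J2 fixed by 3)
#2 |R1  (J2 effort already set via bond 3)
#4 |R2  (common-e at J2 fixed by 3)
#5 |I1  (J1 needs exactly one f-in)

bond 0 stroke→J1
bond 1 stroke→Sf1
bond 2 stroke→R1
bond 3 stroke→J2
bond 4 stroke→R2
bond 5 stroke→I1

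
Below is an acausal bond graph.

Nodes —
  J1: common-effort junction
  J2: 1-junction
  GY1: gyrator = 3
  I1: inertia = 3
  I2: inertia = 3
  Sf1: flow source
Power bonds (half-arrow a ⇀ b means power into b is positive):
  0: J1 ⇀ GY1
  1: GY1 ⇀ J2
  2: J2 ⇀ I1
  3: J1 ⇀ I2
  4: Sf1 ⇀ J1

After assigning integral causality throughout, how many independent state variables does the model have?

2  (I1, I2 all integral)

b4 |Sf1  (source Sf1 imposes f)
b2 |I1  (I1: I, integral causality)
b1 |J2  (J2: bond 2 brought flow, rest push out)
b0 |J1  (GY GY1: same side as bond 1)
b3 |I2  (0-jn J1 has e-setter on 0)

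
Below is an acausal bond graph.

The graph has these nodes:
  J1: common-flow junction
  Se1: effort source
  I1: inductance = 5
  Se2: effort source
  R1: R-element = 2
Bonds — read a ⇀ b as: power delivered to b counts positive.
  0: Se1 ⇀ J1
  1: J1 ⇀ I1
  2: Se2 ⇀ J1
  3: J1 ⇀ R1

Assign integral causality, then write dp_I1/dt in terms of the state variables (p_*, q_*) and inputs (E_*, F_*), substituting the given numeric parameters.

dp_I1/dt = E_Se1 + E_Se2 - 2*p_I1/5

β0 |J1  (Se1 (Se) sets effort on bond)
β2 |J1  (Se2 fixes effort; stroke away)
β1 |I1  (I1 integral (f out))
β3 |J1  (1-jn J1 has f-setter on 1)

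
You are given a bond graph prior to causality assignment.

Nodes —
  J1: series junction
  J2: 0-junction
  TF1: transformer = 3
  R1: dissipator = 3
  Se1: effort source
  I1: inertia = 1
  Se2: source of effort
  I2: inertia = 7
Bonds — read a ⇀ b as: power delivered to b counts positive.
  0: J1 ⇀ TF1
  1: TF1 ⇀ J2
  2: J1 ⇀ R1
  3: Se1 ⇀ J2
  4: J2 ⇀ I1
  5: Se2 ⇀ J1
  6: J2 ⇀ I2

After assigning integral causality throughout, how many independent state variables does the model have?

2  (I1, I2 all integral)

#3 →J2  (Se1 fixes effort; stroke away)
#5 →J1  (Se2 fixes effort; stroke away)
#1 →TF1  (common-e at J2 fixed by 3)
#4 →I1  (0-jn J2 has e-setter on 3)
#6 →I2  (0-jn J2 has e-setter on 3)
#0 →J1  (TF1 one-in-one-out from 1)
#2 →R1  (only one flow-in slot at J1)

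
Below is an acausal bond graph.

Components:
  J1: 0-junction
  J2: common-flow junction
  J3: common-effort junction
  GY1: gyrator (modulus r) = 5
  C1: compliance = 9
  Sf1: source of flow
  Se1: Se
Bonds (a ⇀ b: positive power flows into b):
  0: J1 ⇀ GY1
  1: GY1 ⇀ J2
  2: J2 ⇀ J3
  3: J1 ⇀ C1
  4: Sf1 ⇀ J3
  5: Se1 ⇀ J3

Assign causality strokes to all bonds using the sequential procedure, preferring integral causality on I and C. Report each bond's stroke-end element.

b4 stroke→Sf1  (Sf1: flow source, stroke at near end)
b5 stroke→J3  (Se1 fixes effort; stroke away)
b2 stroke→J2  (J3: bond 5 brought effort, rest push out)
b1 stroke→GY1  (J2 needs exactly one f-in)
b0 stroke→GY1  (GY GY1: same side as bond 1)
b3 stroke→J1  (closing 0-jn rule on J1)

b0 stroke→GY1
b1 stroke→GY1
b2 stroke→J2
b3 stroke→J1
b4 stroke→Sf1
b5 stroke→J3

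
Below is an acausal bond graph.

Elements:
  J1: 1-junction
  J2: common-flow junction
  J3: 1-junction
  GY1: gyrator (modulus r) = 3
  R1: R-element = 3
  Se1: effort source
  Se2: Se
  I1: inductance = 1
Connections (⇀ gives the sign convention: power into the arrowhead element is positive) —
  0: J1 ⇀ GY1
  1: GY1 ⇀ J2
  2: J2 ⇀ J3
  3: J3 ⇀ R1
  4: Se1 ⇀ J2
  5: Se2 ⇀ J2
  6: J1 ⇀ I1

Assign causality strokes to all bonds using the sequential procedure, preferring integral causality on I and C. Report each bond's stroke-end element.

#4 |J2  (Se1 fixes effort; stroke away)
#5 |J2  (source Se2 imposes e)
#6 |I1  (I1 outputs flow p/I1)
#0 |J1  (common-f at J1 fixed by 6)
#1 |J2  (GY1 both-in/both-out from 0)
#2 |J3  (J2: last free bond brings flow in)
#3 |R1  (only one flow-in slot at J3)

b0 stroke at J1
b1 stroke at J2
b2 stroke at J3
b3 stroke at R1
b4 stroke at J2
b5 stroke at J2
b6 stroke at I1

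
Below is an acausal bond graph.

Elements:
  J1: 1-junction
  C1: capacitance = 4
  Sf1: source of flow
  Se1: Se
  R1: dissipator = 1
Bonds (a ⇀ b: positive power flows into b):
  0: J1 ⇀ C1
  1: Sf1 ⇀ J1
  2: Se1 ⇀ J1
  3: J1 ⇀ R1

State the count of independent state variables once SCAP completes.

1  (C1 all integral)

β1 stroke at Sf1  (Sf1 (Sf) sets flow on bond)
β2 stroke at J1  (Se1 (Se) sets effort on bond)
β0 stroke at J1  (common-f at J1 fixed by 1)
β3 stroke at J1  (1-jn J1 has f-setter on 1)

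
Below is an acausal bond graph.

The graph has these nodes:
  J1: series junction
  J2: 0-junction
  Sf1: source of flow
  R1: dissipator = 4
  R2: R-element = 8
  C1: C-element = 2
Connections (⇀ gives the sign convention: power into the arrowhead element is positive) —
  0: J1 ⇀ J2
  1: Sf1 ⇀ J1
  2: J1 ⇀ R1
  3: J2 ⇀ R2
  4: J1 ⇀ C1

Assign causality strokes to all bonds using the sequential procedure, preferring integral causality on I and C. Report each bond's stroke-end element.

bond 0 stroke→J1
bond 1 stroke→Sf1
bond 2 stroke→J1
bond 3 stroke→J2
bond 4 stroke→J1

b1 stroke→Sf1  (Sf1 fixes flow; stroke at Sf1)
b0 stroke→J1  (common-f at J1 fixed by 1)
b2 stroke→J1  (1-jn J1 has f-setter on 1)
b4 stroke→J1  (J1 flow already set via bond 1)
b3 stroke→J2  (J2: last free bond brings effort in)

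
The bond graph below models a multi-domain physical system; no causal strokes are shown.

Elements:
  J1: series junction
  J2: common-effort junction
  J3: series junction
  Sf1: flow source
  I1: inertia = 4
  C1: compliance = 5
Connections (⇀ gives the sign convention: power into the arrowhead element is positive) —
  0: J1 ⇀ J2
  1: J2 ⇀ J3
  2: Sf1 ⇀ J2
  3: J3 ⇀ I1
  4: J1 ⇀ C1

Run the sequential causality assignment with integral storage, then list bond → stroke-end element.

β0 stroke at J2
β1 stroke at J3
β2 stroke at Sf1
β3 stroke at I1
β4 stroke at J1

#2 stroke→Sf1  (Sf1 fixes flow; stroke at Sf1)
#3 stroke→I1  (prefer integral on I1)
#1 stroke→J3  (J3 flow already set via bond 3)
#0 stroke→J2  (closing 0-jn rule on J2)
#4 stroke→J1  (1-jn J1 has f-setter on 0)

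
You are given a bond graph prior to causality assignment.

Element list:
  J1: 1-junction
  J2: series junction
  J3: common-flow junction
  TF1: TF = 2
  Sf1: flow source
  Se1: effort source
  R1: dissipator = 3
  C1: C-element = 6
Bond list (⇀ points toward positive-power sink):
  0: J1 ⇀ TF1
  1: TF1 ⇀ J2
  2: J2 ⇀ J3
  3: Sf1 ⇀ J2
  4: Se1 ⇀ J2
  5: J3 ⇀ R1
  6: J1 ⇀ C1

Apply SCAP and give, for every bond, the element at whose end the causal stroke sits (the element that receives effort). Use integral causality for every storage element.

b0 stroke→TF1
b1 stroke→J2
b2 stroke→J2
b3 stroke→Sf1
b4 stroke→J2
b5 stroke→J3
b6 stroke→J1

b3 →Sf1  (Sf1: flow source, stroke at near end)
b4 →J2  (Se1: effort source, stroke at far end)
b1 →J2  (1-jn J2 has f-setter on 3)
b2 →J2  (1-jn J2 has f-setter on 3)
b5 →J3  (1-jn J3 has f-setter on 2)
b0 →TF1  (TF1: transformer flips bond 1)
b6 →J1  (common-f at J1 fixed by 0)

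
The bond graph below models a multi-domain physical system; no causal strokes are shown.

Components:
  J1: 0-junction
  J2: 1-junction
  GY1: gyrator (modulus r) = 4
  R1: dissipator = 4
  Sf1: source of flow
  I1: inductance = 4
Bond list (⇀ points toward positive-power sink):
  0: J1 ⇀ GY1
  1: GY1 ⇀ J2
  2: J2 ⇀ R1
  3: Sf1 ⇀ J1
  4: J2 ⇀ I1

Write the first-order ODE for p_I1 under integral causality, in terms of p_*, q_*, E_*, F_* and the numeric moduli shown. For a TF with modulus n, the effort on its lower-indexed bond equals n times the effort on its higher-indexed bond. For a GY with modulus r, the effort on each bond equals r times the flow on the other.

dp_I1/dt = 4*F_Sf1 - p_I1

#3 stroke→Sf1  (Sf1 (Sf) sets flow on bond)
#0 stroke→J1  (J1: last free bond brings effort in)
#1 stroke→J2  (through GY1, causality inverts; strokes same side of GY1)
#4 stroke→I1  (I1 integral (f out))
#2 stroke→J2  (J2: bond 4 brought flow, rest push out)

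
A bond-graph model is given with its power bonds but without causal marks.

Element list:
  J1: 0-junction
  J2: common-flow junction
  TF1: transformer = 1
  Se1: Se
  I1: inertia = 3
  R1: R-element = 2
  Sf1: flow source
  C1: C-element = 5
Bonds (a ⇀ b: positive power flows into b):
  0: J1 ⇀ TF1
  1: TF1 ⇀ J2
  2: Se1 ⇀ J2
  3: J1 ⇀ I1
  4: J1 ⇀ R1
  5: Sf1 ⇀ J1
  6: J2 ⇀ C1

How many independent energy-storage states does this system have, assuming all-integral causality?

2  (C1, I1 all integral)

b2 →J2  (source Se1 imposes e)
b5 →Sf1  (Sf1: flow source, stroke at near end)
b3 →I1  (prefer integral on I1)
b6 →J2  (C1 outputs effort q/C1)
b1 →TF1  (J2 needs exactly one f-in)
b0 →J1  (TF1 one-in-one-out from 1)
b4 →R1  (0-jn J1 has e-setter on 0)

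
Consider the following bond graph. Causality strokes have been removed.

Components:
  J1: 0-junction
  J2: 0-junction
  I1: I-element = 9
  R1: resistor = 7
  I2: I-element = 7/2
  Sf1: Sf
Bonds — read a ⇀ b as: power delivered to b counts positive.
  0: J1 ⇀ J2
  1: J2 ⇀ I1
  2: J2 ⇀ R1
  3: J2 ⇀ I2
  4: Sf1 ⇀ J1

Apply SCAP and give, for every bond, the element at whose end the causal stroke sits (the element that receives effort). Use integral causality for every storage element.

b4 |Sf1  (Sf1 (Sf) sets flow on bond)
b0 |J1  (closing 0-jn rule on J1)
b1 |I1  (I1 outputs flow p/I1)
b3 |I2  (prefer integral on I2)
b2 |J2  (only one effort-in slot at J2)

#0 →J1
#1 →I1
#2 →J2
#3 →I2
#4 →Sf1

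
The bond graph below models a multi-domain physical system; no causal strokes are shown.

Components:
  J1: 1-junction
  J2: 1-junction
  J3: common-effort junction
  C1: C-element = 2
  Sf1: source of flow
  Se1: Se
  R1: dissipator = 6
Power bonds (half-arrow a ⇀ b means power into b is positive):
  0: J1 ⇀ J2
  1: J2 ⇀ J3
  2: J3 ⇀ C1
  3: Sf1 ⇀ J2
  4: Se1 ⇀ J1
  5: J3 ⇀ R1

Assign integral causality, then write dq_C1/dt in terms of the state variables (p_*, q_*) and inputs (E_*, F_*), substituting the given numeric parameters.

dq_C1/dt = F_Sf1 - q_C1/12

#3 stroke at Sf1  (Sf1 fixes flow; stroke at Sf1)
#4 stroke at J1  (Se1: effort source, stroke at far end)
#0 stroke at J2  (J1: last free bond brings flow in)
#1 stroke at J2  (common-f at J2 fixed by 3)
#2 stroke at J3  (C1: C, integral causality)
#5 stroke at R1  (J3 effort already set via bond 2)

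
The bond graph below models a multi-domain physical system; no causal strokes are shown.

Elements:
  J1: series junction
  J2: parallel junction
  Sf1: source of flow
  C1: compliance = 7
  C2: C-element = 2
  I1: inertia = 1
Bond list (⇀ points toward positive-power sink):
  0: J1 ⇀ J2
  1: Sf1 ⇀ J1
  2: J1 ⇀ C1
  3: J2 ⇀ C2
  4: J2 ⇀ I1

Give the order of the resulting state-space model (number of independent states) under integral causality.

3  (C1, C2, I1 all integral)

b1 stroke at Sf1  (Sf1 (Sf) sets flow on bond)
b0 stroke at J1  (1-jn J1 has f-setter on 1)
b2 stroke at J1  (J1: bond 1 brought flow, rest push out)
b3 stroke at J2  (C2 outputs effort q/C2)
b4 stroke at I1  (J2 effort already set via bond 3)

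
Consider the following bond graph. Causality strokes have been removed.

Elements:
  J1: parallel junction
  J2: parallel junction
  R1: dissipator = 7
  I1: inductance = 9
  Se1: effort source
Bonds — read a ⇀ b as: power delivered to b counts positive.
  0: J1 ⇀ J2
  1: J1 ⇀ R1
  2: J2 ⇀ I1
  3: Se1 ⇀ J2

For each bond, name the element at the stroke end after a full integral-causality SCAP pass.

bond 3 →J2  (Se1 (Se) sets effort on bond)
bond 0 →J1  (0-jn J2 has e-setter on 3)
bond 2 →I1  (J2: bond 3 brought effort, rest push out)
bond 1 →R1  (J1: bond 0 brought effort, rest push out)

#0 →J1
#1 →R1
#2 →I1
#3 →J2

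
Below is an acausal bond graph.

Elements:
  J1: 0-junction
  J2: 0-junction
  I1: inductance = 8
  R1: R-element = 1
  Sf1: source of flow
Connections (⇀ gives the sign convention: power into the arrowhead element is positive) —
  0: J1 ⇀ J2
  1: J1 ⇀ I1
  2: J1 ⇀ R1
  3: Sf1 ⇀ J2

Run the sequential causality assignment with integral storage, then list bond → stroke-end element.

b3 stroke at Sf1  (Sf1 fixes flow; stroke at Sf1)
b0 stroke at J2  (closing 0-jn rule on J2)
b1 stroke at I1  (I1: I, integral causality)
b2 stroke at J1  (J1: last free bond brings effort in)

#0 stroke at J2
#1 stroke at I1
#2 stroke at J1
#3 stroke at Sf1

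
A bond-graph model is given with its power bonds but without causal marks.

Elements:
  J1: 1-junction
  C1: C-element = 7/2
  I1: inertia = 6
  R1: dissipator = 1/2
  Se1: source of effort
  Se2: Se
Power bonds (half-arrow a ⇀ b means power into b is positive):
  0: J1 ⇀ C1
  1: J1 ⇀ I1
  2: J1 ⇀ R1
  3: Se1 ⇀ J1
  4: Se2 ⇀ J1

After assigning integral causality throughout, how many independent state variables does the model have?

2  (C1, I1 all integral)

β3 |J1  (Se1 fixes effort; stroke away)
β4 |J1  (source Se2 imposes e)
β0 |J1  (C1 integral (e out))
β1 |I1  (prefer integral on I1)
β2 |J1  (J1 flow already set via bond 1)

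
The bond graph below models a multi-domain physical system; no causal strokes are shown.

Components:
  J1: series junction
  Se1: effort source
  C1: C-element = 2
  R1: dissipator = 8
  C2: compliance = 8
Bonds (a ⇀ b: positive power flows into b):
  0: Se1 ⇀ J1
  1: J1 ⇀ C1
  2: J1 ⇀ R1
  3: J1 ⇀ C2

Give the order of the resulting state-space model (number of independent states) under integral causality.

2  (C1, C2 all integral)

bond 0 stroke at J1  (Se1: effort source, stroke at far end)
bond 1 stroke at J1  (prefer integral on C1)
bond 3 stroke at J1  (prefer integral on C2)
bond 2 stroke at R1  (J1 needs exactly one f-in)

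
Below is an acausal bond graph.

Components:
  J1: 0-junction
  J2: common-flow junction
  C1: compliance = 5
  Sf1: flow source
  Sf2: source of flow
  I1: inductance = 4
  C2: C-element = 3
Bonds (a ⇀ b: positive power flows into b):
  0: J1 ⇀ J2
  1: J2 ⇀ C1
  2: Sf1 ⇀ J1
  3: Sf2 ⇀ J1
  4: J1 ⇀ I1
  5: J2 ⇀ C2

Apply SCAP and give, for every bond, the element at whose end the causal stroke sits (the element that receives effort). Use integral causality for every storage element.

#0 →J1
#1 →J2
#2 →Sf1
#3 →Sf2
#4 →I1
#5 →J2

b2 stroke→Sf1  (Sf1: flow source, stroke at near end)
b3 stroke→Sf2  (Sf2: flow source, stroke at near end)
b1 stroke→J2  (C1 integral (e out))
b4 stroke→I1  (prefer integral on I1)
b0 stroke→J1  (only one effort-in slot at J1)
b5 stroke→J2  (1-jn J2 has f-setter on 0)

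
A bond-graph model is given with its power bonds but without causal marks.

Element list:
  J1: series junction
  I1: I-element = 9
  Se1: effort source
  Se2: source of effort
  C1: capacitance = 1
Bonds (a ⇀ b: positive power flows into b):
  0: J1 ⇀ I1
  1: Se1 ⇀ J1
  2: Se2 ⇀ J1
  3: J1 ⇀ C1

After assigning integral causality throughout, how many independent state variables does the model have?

2  (C1, I1 all integral)

#1 stroke at J1  (source Se1 imposes e)
#2 stroke at J1  (Se2 fixes effort; stroke away)
#0 stroke at I1  (prefer integral on I1)
#3 stroke at J1  (J1 flow already set via bond 0)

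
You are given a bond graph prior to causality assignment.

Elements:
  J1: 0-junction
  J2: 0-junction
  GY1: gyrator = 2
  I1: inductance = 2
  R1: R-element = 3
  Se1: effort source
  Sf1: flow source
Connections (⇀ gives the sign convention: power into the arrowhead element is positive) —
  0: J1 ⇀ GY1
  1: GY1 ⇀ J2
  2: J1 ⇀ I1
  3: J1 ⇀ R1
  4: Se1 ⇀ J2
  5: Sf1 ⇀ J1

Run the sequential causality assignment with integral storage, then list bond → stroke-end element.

β0 stroke→GY1
β1 stroke→GY1
β2 stroke→I1
β3 stroke→J1
β4 stroke→J2
β5 stroke→Sf1

b4 |J2  (Se1 fixes effort; stroke away)
b5 |Sf1  (Sf1 fixes flow; stroke at Sf1)
b1 |GY1  (common-e at J2 fixed by 4)
b0 |GY1  (GY1 both-in/both-out from 1)
b2 |I1  (I1: I, integral causality)
b3 |J1  (J1: last free bond brings effort in)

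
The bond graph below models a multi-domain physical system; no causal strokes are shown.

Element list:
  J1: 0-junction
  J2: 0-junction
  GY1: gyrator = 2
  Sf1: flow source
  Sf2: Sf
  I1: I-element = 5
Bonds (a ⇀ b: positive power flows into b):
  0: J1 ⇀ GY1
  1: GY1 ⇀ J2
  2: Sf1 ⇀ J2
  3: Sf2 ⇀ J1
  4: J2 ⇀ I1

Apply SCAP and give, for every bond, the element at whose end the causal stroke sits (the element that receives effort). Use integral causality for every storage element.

β2 stroke at Sf1  (Sf1 fixes flow; stroke at Sf1)
β3 stroke at Sf2  (Sf2 fixes flow; stroke at Sf2)
β0 stroke at J1  (J1: last free bond brings effort in)
β1 stroke at J2  (GY GY1: same side as bond 0)
β4 stroke at I1  (0-jn J2 has e-setter on 1)

b0 stroke at J1
b1 stroke at J2
b2 stroke at Sf1
b3 stroke at Sf2
b4 stroke at I1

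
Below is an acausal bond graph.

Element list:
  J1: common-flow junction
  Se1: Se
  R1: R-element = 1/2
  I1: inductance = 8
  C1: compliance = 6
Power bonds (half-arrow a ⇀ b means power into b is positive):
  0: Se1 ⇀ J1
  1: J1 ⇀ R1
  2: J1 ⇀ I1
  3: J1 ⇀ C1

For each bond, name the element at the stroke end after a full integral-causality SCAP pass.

bond 0 |J1
bond 1 |J1
bond 2 |I1
bond 3 |J1

bond 0 stroke→J1  (Se1 (Se) sets effort on bond)
bond 2 stroke→I1  (prefer integral on I1)
bond 1 stroke→J1  (common-f at J1 fixed by 2)
bond 3 stroke→J1  (J1 flow already set via bond 2)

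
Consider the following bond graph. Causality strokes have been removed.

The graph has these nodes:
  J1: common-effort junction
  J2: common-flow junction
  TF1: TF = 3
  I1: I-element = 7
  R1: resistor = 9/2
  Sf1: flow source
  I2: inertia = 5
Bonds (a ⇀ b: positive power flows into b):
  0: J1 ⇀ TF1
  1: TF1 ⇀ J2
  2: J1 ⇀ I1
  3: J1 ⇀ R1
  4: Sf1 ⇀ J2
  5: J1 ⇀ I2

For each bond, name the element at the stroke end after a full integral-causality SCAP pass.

b4 stroke→Sf1  (Sf1 (Sf) sets flow on bond)
b1 stroke→J2  (J2: bond 4 brought flow, rest push out)
b0 stroke→TF1  (TF TF1: opposite of bond 1)
b2 stroke→I1  (I1: I, integral causality)
b5 stroke→I2  (I2 outputs flow p/I2)
b3 stroke→J1  (J1: last free bond brings effort in)

β0 stroke→TF1
β1 stroke→J2
β2 stroke→I1
β3 stroke→J1
β4 stroke→Sf1
β5 stroke→I2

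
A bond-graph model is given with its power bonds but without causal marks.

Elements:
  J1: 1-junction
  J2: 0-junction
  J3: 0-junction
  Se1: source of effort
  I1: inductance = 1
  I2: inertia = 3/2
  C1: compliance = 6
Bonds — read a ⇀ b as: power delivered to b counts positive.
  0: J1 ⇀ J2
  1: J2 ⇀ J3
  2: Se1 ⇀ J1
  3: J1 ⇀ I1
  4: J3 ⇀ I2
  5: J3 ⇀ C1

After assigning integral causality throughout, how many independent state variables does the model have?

bond 2 |J1  (Se1 (Se) sets effort on bond)
bond 3 |I1  (I1 outputs flow p/I1)
bond 0 |J1  (1-jn J1 has f-setter on 3)
bond 1 |J2  (only one effort-in slot at J2)
bond 4 |I2  (I2: I, integral causality)
bond 5 |J3  (J3 needs exactly one e-in)

3  (C1, I1, I2 all integral)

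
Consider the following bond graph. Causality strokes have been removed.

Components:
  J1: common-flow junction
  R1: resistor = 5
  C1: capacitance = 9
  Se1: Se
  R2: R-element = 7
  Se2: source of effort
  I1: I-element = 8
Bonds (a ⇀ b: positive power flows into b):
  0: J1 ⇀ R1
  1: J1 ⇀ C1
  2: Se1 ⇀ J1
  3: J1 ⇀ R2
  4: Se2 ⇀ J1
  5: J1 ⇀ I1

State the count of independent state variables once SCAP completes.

b2 stroke→J1  (Se1 (Se) sets effort on bond)
b4 stroke→J1  (Se2 fixes effort; stroke away)
b1 stroke→J1  (C1 integral (e out))
b5 stroke→I1  (I1: I, integral causality)
b0 stroke→J1  (J1: bond 5 brought flow, rest push out)
b3 stroke→J1  (J1: bond 5 brought flow, rest push out)

2  (C1, I1 all integral)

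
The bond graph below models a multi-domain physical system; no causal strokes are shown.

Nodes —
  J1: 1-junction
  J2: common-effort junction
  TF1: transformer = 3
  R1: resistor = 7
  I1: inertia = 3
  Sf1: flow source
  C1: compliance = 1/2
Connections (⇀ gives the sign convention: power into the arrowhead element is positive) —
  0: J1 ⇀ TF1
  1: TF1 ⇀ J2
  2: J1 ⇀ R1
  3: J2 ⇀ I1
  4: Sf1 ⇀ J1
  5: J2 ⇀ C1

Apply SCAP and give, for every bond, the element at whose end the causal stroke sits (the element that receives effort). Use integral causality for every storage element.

#4 stroke→Sf1  (Sf1 (Sf) sets flow on bond)
#0 stroke→J1  (J1: bond 4 brought flow, rest push out)
#2 stroke→J1  (1-jn J1 has f-setter on 4)
#1 stroke→TF1  (TF1: transformer flips bond 0)
#3 stroke→I1  (I1 outputs flow p/I1)
#5 stroke→J2  (J2: last free bond brings effort in)

bond 0 →J1
bond 1 →TF1
bond 2 →J1
bond 3 →I1
bond 4 →Sf1
bond 5 →J2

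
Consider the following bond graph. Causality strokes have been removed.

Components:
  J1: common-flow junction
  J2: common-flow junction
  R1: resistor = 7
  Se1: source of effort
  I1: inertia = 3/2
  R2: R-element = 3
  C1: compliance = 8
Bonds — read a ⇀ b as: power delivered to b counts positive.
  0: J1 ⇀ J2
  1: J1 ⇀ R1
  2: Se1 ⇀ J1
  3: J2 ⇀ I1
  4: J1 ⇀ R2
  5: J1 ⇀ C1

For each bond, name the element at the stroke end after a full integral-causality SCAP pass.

bond 0 →J2
bond 1 →J1
bond 2 →J1
bond 3 →I1
bond 4 →J1
bond 5 →J1

β2 stroke→J1  (Se1: effort source, stroke at far end)
β3 stroke→I1  (I1: I, integral causality)
β0 stroke→J2  (J2 flow already set via bond 3)
β1 stroke→J1  (1-jn J1 has f-setter on 0)
β4 stroke→J1  (J1 flow already set via bond 0)
β5 stroke→J1  (J1 flow already set via bond 0)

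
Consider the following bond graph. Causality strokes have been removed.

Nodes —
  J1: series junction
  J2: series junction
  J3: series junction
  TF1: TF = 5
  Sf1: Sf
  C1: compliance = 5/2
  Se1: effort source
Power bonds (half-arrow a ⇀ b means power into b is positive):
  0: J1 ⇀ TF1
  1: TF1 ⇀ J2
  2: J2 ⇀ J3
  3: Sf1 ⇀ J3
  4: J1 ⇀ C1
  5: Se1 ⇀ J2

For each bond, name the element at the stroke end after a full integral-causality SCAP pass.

b0 stroke→TF1
b1 stroke→J2
b2 stroke→J3
b3 stroke→Sf1
b4 stroke→J1
b5 stroke→J2

β3 |Sf1  (Sf1 (Sf) sets flow on bond)
β5 |J2  (Se1 fixes effort; stroke away)
β2 |J3  (1-jn J3 has f-setter on 3)
β1 |J2  (J2 flow already set via bond 2)
β0 |TF1  (TF1: transformer flips bond 1)
β4 |J1  (common-f at J1 fixed by 0)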